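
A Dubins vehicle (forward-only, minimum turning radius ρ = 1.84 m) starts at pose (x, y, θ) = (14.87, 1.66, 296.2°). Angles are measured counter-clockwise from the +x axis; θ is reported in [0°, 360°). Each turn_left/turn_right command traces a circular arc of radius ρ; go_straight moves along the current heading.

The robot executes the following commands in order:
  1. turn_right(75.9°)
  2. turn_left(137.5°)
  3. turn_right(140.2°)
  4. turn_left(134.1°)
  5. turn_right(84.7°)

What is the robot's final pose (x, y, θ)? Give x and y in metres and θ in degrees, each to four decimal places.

set_pose: (x, y, θ) = (14.8700, 1.6600, 296.2000°), ρ = 1.84
turn_right(75.9°): centre at ρ to the right, rotate −75.9° → (14.4091, -0.5557, 220.3000°)
turn_left(137.5°): centre at ρ to the left, rotate +137.5° → (15.5286, -3.7976, 357.8000°)
turn_right(140.2°): centre at ρ to the right, rotate −140.2° → (16.5806, -7.0941, 217.6000°)
turn_left(134.1°): centre at ρ to the left, rotate +134.1° → (17.4377, -10.3726, 351.7000°)
turn_right(84.7°): centre at ρ to the right, rotate −84.7° → (19.0095, -12.2897, 267.0000°)

(19.0095, -12.2897, 267.0000°)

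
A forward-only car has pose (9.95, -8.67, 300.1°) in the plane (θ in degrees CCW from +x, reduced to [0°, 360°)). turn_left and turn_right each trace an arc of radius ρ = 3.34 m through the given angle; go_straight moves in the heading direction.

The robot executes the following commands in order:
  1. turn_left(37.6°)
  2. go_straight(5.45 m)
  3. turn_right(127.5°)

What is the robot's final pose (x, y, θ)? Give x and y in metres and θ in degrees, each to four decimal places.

set_pose: (x, y, θ) = (9.9500, -8.6700, 300.1000°), ρ = 3.34
turn_left(37.6°): centre at ρ to the left, rotate +37.6° → (11.5722, -10.0852, 337.7000°)
go_straight(5.45): x += 5.45·cos θ, y += 5.45·sin θ → (16.6146, -12.1532, 337.7000°)
turn_right(127.5°): centre at ρ to the right, rotate −127.5° → (17.0273, -18.1301, 210.2000°)

(17.0273, -18.1301, 210.2000°)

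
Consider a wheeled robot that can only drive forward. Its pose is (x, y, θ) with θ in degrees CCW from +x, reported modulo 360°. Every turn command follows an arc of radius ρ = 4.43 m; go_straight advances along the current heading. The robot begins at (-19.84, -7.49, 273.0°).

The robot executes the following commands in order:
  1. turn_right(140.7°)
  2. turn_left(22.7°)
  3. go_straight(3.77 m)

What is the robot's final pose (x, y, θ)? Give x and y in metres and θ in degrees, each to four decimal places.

set_pose: (x, y, θ) = (-19.8400, -7.4900, 273.0000°), ρ = 4.43
turn_right(140.7°): centre at ρ to the right, rotate −140.7° → (-27.5405, -10.7033, 132.3000°)
turn_left(22.7°): centre at ρ to the left, rotate +22.7° → (-28.9449, -9.6698, 155.0000°)
go_straight(3.77): x += 3.77·cos θ, y += 3.77·sin θ → (-32.3616, -8.0765, 155.0000°)

(-32.3616, -8.0765, 155.0000°)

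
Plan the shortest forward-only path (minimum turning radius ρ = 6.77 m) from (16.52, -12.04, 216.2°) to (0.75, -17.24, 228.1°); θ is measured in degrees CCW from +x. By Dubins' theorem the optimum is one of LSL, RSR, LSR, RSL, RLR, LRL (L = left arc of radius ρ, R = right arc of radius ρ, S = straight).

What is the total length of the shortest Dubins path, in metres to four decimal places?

Let ψ = atan2(Δy, Δx) = atan2(-5.20, -15.77) = -161.7505° be the start→goal bearing.
Normalize: d = |goal − start| / ρ = 16.605207/6.77 = 2.452763, α = (θ_start − ψ) mod 360° = 17.9505° = 0.313296 rad, β = (θ_goal − ψ) mod 360° = 29.8505° = 0.520990 rad.
Common terms: sin α = 0.308196, cos α = 0.951323, sin β = 0.497739, cos β = 0.867327, cos(α−β) = 0.978509, d² = 6.016047. Work in radians in the unit-radius frame; every candidate has L = ρ·(t + p + q).
LSL: p² = 2 + d² − 2cos(α−β) + 2d(sin α − sin β) = 5.129220; p = √p² = 2.264778; φ = atan2(cos β − cos α, d + sin α − sin β) = -0.037097 rad; t = (φ − α) mod 2π = 5.932793 rad, q = (β − φ) mod 2π = 0.558087 rad → L = 6.77·(5.932793 + 2.264778 + 0.558087) = 6.77·8.755658 = 59.275802 m
RSR: p² = 2 + d² − 2cos(α−β) + 2d(sin β − sin α) = 6.988839; p = √p² = 2.643641; φ = atan2(cos α − cos β, d − sin α + sin β) = 0.031778 rad; t = (α − φ) mod 2π = 0.281518 rad, q = (φ − β) mod 2π = 5.793973 rad → L = 6.77·(0.281518 + 2.643641 + 5.793973) = 6.77·8.719132 = 59.028526 m
LSR: p² = d² − 2 + 2cos(α−β) + 2d(sin α + sin β) = 9.926602; p = √p² = 3.150651; φ = atan2(−cos α − cos β, d + sin α + sin β) − atan2(−2, p) = 0.056574 rad; t = (φ − α) mod 2π = 6.026463 rad, q = (φ − β) mod 2π = 5.818769 rad → L = 6.77·(6.026463 + 3.150651 + 5.818769) = 6.77·14.995884 = 101.522133 m
RSL: p² = d² − 2 + 2cos(α−β) − 2d(sin α + sin β) = 2.019529; p = √p² = 1.421101; φ = atan2(cos α + cos β, d − sin α − sin β) − atan2(2, p) = -0.118086 rad; t = (α − φ) mod 2π = 0.431382 rad, q = (β − φ) mod 2π = 0.639076 rad → L = 6.77·(0.431382 + 1.421101 + 0.639076) = 6.77·2.491559 = 16.867858 m
RLR: c = (6 − d² + 2cos(α−β) + 2d(sin α − sin β))/8 = 0.126395; p = 2π − arccos c = 4.839123 rad; φ = atan2(cos α − cos β, d − sin α + sin β) = 0.031778 rad; t = (α − φ + p/2) mod 2π = 2.701079 rad, q = (α − β − t + p) mod 2π = 1.930350 rad → L = 6.77·(2.701079 + 4.839123 + 1.930350) = 6.77·9.470552 = 64.115637 m
LRL: c = (6 − d² + 2cos(α−β) − 2d(sin α − sin β))/8 = 0.358848; p = 2π − arccos c = 5.079422 rad; φ = atan2(cos β − cos α, d + sin α − sin β) = -0.037097 rad; t = (φ − α + p/2) mod 2π = 2.189318 rad, q = (β − α − t + p) mod 2π = 3.097798 rad → L = 6.77·(2.189318 + 5.079422 + 3.097798) = 6.77·10.366538 = 70.181462 m
Shortest: RSL with L = 16.867858 m ≈ 16.8679 m

16.8679 m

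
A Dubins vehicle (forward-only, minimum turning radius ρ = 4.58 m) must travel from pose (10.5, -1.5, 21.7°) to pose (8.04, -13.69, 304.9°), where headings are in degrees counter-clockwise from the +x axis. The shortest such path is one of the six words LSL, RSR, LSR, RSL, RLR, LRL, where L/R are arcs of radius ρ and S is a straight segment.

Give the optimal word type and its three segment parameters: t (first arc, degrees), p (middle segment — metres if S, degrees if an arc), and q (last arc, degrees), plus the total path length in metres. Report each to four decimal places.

Let ψ = atan2(Δy, Δx) = atan2(-12.19, -2.46) = -101.4093° be the start→goal bearing.
Normalize: d = |goal − start| / ρ = 12.435743/4.58 = 2.715228, α = (θ_start − ψ) mod 360° = 123.1093° = 2.148663 rad, β = (θ_goal − ψ) mod 360° = 46.3093° = 0.808250 rad.
Common terms: sin α = 0.837630, cos α = -0.546238, sin β = 0.723080, cos β = 0.690765, cos(α−β) = 0.228351, d² = 7.372461. Work in radians in the unit-radius frame; every candidate has L = ρ·(t + p + q).
LSL: p² = 2 + d² − 2cos(α−β) + 2d(sin α − sin β) = 9.537820; p = √p² = 3.088336; φ = atan2(cos β − cos α, d + sin α − sin β) = 0.412106 rad; t = (φ − α) mod 2π = 4.546629 rad, q = (β − φ) mod 2π = 0.396144 rad → L = 4.58·(4.546629 + 3.088336 + 0.396144) = 4.58·8.031109 = 36.782477 m
RSR: p² = 2 + d² − 2cos(α−β) + 2d(sin β − sin α) = 8.293700; p = √p² = 2.879878; φ = atan2(cos α − cos β, d − sin α + sin β) = -0.443976 rad; t = (α − φ) mod 2π = 2.592639 rad, q = (φ − β) mod 2π = 5.030959 rad → L = 4.58·(2.592639 + 2.879878 + 5.030959) = 4.58·10.503477 = 48.105923 m
LSR: p² = d² − 2 + 2cos(α−β) + 2d(sin α + sin β) = 14.304526; p = √p² = 3.782132; φ = atan2(−cos α − cos β, d + sin α + sin β) − atan2(−2, p) = 0.452636 rad; t = (φ − α) mod 2π = 4.587158 rad, q = (φ − β) mod 2π = 5.927571 rad → L = 4.58·(4.587158 + 3.782132 + 5.927571) = 4.58·14.296862 = 65.479626 m
RSL: p² = d² − 2 + 2cos(α−β) − 2d(sin α + sin β) = -2.646200 < 0 → infeasible
RLR: c = (6 − d² + 2cos(α−β) + 2d(sin α − sin β))/8 = -0.036712; p = 2π − arccos c = 4.675668 rad; φ = atan2(cos α − cos β, d − sin α + sin β) = -0.443976 rad; t = (α − φ + p/2) mod 2π = 4.930473 rad, q = (α − β − t + p) mod 2π = 1.085608 rad → L = 4.58·(4.930473 + 4.675668 + 1.085608) = 4.58·10.691749 = 48.968212 m
LRL: c = (6 − d² + 2cos(α−β) − 2d(sin α − sin β))/8 = -0.192227; p = 2π − arccos c = 4.518958 rad; φ = atan2(cos β − cos α, d + sin α − sin β) = 0.412106 rad; t = (φ − α + p/2) mod 2π = 0.522922 rad, q = (β − α − t + p) mod 2π = 2.655623 rad → L = 4.58·(0.522922 + 4.518958 + 2.655623) = 4.58·7.697502 = 35.254560 m
Shortest: LRL with L = 35.254560 m ≈ 35.2546 m
Convert LRL to answer units (arcs ×180/π): t = 0.522922·180/π = 29.9612°, p = 4.518958·180/π = 258.9172°, q = 2.655623·180/π = 152.1560°, L = 35.2546 m.

LRL: t = 29.9612°, p = 258.9172°, q = 152.1560°, L = 35.2546 m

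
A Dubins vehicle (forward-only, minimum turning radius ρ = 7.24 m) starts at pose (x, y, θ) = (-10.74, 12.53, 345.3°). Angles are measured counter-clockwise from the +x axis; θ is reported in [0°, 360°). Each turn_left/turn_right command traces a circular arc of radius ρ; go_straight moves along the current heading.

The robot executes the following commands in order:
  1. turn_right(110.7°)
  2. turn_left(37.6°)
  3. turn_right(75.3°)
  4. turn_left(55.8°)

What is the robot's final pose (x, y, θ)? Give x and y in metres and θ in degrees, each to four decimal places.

set_pose: (x, y, θ) = (-10.7400, 12.5300, 345.3000°), ρ = 7.24
turn_right(110.7°): centre at ρ to the right, rotate −110.7° → (-6.6757, 1.3330, 234.6000°)
turn_left(37.6°): centre at ρ to the left, rotate +37.6° → (-8.0088, -3.1389, 272.2000°)
turn_right(75.3°): centre at ρ to the right, rotate −75.3° → (-13.1388, -10.3442, 196.9000°)
turn_left(55.8°): centre at ρ to the left, rotate +55.8° → (-17.9466, -15.1185, 252.7000°)

(-17.9466, -15.1185, 252.7000°)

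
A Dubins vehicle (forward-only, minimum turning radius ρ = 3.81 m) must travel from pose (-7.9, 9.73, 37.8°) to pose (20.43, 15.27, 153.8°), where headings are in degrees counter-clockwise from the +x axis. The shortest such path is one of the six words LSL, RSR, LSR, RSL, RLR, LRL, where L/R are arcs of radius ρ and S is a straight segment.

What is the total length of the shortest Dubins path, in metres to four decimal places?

Let ψ = atan2(Δy, Δx) = atan2(5.54, 28.33) = 11.0647° be the start→goal bearing.
Normalize: d = |goal − start| / ρ = 28.866598/3.81 = 7.576535, α = (θ_start − ψ) mod 360° = 26.7353° = 0.466619 rad, β = (θ_goal − ψ) mod 360° = 142.7353° = 2.491201 rad.
Common terms: sin α = 0.449869, cos α = 0.893094, sin β = 0.605498, cos β = -0.795847, cos(α−β) = -0.438371, d² = 57.403883. Work in radians in the unit-radius frame; every candidate has L = ρ·(t + p + q).
LSL: p² = 2 + d² − 2cos(α−β) + 2d(sin α − sin β) = 57.922371; p = √p² = 7.610675; φ = atan2(cos β − cos α, d + sin α − sin β) = -0.223780 rad; t = (φ − α) mod 2π = 5.592786 rad, q = (β − φ) mod 2π = 2.714981 rad → L = 3.81·(5.592786 + 7.610675 + 2.714981) = 3.81·15.918442 = 60.649264 m
RSR: p² = 2 + d² − 2cos(α−β) + 2d(sin β − sin α) = 62.638879; p = √p² = 7.914473; φ = atan2(cos α − cos β, d − sin α + sin β) = 0.215053 rad; t = (α − φ) mod 2π = 0.251566 rad, q = (φ − β) mod 2π = 4.007037 rad → L = 3.81·(0.251566 + 7.914473 + 4.007037) = 3.81·12.173076 = 46.379420 m
LSR: p² = d² − 2 + 2cos(α−β) + 2d(sin α + sin β) = 70.519198; p = √p² = 8.397571; φ = atan2(−cos α − cos β, d + sin α + sin β) − atan2(−2, p) = 0.222543 rad; t = (φ − α) mod 2π = 6.039109 rad, q = (φ − β) mod 2π = 4.014527 rad → L = 3.81·(6.039109 + 8.397571 + 4.014527) = 3.81·18.451207 = 70.299099 m
RSL: p² = d² − 2 + 2cos(α−β) − 2d(sin α + sin β) = 38.535082; p = √p² = 6.207663; φ = atan2(cos α + cos β, d − sin α − sin β) − atan2(2, p) = -0.296770 rad; t = (α − φ) mod 2π = 0.763389 rad, q = (β − φ) mod 2π = 2.787971 rad → L = 3.81·(0.763389 + 6.207663 + 2.787971) = 3.81·9.759023 = 37.181878 m
RLR: c = (6 − d² + 2cos(α−β) + 2d(sin α − sin β))/8 = -6.829860, |c| > 1 → infeasible
LRL: c = (6 − d² + 2cos(α−β) − 2d(sin α − sin β))/8 = -6.240296, |c| > 1 → infeasible
Shortest: RSL with L = 37.181878 m ≈ 37.1819 m

37.1819 m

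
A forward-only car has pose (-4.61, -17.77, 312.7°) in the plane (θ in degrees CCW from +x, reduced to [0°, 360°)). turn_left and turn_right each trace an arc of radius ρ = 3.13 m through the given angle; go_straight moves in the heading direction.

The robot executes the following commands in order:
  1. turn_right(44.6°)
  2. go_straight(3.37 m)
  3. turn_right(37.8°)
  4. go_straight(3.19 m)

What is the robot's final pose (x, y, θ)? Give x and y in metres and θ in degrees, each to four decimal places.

set_pose: (x, y, θ) = (-4.6100, -17.7700, 312.7000°), ρ = 3.13
turn_right(44.6°): centre at ρ to the right, rotate −44.6° → (-3.7820, -19.9964, 268.1000°)
go_straight(3.37): x += 3.37·cos θ, y += 3.37·sin θ → (-3.8937, -23.3646, 268.1000°)
turn_right(37.8°): centre at ρ to the right, rotate −37.8° → (-4.6138, -25.2601, 230.3000°)
go_straight(3.19): x += 3.19·cos θ, y += 3.19·sin θ → (-6.6515, -27.7145, 230.3000°)

(-6.6515, -27.7145, 230.3000°)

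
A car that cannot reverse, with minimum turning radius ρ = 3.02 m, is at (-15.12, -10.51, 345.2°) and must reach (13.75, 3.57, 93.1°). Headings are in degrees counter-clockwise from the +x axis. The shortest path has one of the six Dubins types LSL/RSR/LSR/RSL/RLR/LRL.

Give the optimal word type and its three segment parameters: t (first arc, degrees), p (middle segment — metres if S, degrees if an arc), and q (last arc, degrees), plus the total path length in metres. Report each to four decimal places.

LSL: t = 38.4736°, p = 27.3877 m, q = 69.4264°, L = 33.0750 m

Let ψ = atan2(Δy, Δx) = atan2(14.08, 28.87) = 25.9987° be the start→goal bearing.
Normalize: d = |goal − start| / ρ = 32.120450/3.02 = 10.635911, α = (θ_start − ψ) mod 360° = 319.2013° = 5.571114 rad, β = (θ_goal − ψ) mod 360° = 67.1013° = 1.171139 rad.
Common terms: sin α = -0.653403, cos α = 0.757010, sin β = 0.921195, cos β = 0.389102, cos(α−β) = -0.307357, d² = 113.122593. Work in radians in the unit-radius frame; every candidate has L = ρ·(t + p + q).
LSL: p² = 2 + d² − 2cos(α−β) + 2d(sin α − sin β) = 82.242753; p = √p² = 9.068779; φ = atan2(cos β − cos α, d + sin α − sin β) = -0.040580 rad; t = (φ − α) mod 2π = 0.671491 rad, q = (β − φ) mod 2π = 1.211719 rad → L = 3.02·(0.671491 + 9.068779 + 1.211719) = 3.02·10.951989 = 33.075008 m
RSR: p² = 2 + d² − 2cos(α−β) + 2d(sin β − sin α) = 149.231860; p = √p² = 12.216049; φ = atan2(cos α − cos β, d − sin α + sin β) = 0.030121 rad; t = (α − φ) mod 2π = 5.540993 rad, q = (φ − β) mod 2π = 5.142167 rad → L = 3.02·(5.540993 + 12.216049 + 5.142167) = 3.02·22.899210 = 69.155613 m
LSR: p² = d² − 2 + 2cos(α−β) + 2d(sin α + sin β) = 116.204298; p = √p² = 10.779810; φ = atan2(−cos α − cos β, d + sin α + sin β) − atan2(−2, p) = 0.078718 rad; t = (φ − α) mod 2π = 0.790789 rad, q = (φ − β) mod 2π = 5.190764 rad → L = 3.02·(0.790789 + 10.779810 + 5.190764) = 3.02·16.761363 = 50.619317 m
RSL: p² = d² − 2 + 2cos(α−β) − 2d(sin α + sin β) = 104.811462; p = √p² = 10.237747; φ = atan2(cos α + cos β, d − sin α − sin β) − atan2(2, p) = -0.082831 rad; t = (α − φ) mod 2π = 5.653945 rad, q = (β − φ) mod 2π = 1.253970 rad → L = 3.02·(5.653945 + 10.237747 + 1.253970) = 3.02·17.145662 = 51.779900 m
RLR: c = (6 − d² + 2cos(α−β) + 2d(sin α − sin β))/8 = -17.653982, |c| > 1 → infeasible
LRL: c = (6 − d² + 2cos(α−β) − 2d(sin α − sin β))/8 = -9.280344, |c| > 1 → infeasible
Shortest: LSL with L = 33.075008 m ≈ 33.0750 m
Convert LSL to answer units (arcs ×180/π): t = 0.671491·180/π = 38.4736°, p = ρ·p = 3.02·9.068779 = 27.3877 m, q = 1.211719·180/π = 69.4264°, L = 33.0750 m.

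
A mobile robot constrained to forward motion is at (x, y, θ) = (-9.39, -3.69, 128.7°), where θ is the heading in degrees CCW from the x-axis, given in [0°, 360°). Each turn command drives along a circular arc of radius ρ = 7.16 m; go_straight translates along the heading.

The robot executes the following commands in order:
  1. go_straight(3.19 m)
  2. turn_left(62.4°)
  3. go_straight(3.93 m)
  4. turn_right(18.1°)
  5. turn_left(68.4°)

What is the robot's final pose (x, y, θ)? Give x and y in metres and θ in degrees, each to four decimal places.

(-31.6173, -3.1675, 241.4000°)

set_pose: (x, y, θ) = (-9.3900, -3.6900, 128.7000°), ρ = 7.16
go_straight(3.19): x += 3.19·cos θ, y += 3.19·sin θ → (-11.3845, -1.2004, 128.7000°)
turn_left(62.4°): centre at ρ to the left, rotate +62.4° → (-18.3509, 1.3489, 191.1000°)
go_straight(3.93): x += 3.93·cos θ, y += 3.93·sin θ → (-22.2073, 0.5923, 191.1000°)
turn_right(18.1°): centre at ρ to the right, rotate −18.1° → (-24.4584, 0.5117, 173.0000°)
turn_left(68.4°): centre at ρ to the left, rotate +68.4° → (-31.6173, -3.1675, 241.4000°)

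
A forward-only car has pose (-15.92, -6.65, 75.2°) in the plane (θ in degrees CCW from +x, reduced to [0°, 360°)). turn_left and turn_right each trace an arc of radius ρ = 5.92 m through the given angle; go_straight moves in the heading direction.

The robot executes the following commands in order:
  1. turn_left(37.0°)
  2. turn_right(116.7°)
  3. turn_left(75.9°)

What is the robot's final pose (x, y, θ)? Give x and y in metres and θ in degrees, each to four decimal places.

set_pose: (x, y, θ) = (-15.9200, -6.6500, 75.2000°), ρ = 5.92
turn_left(37.0°): centre at ρ to the left, rotate +37.0° → (-16.1624, -2.9009, 112.2000°)
turn_right(116.7°): centre at ρ to the right, rotate −116.7° → (-10.2168, 5.2376, -4.5000° ≡ 355.5000°)
turn_left(75.9°): centre at ρ to the left, rotate +75.9° → (-4.1415, 9.2511, 431.4000° ≡ 71.4000°)

(-4.1415, 9.2511, 71.4000°)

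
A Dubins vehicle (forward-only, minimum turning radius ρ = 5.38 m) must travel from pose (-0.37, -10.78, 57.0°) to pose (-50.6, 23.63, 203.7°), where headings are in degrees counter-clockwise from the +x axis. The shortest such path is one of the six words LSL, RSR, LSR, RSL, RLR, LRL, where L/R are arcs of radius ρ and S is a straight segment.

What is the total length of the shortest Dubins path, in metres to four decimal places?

Let ψ = atan2(Δy, Δx) = atan2(34.41, -50.23) = 145.5870° be the start→goal bearing.
Normalize: d = |goal − start| / ρ = 60.885967/5.38 = 11.317094, α = (θ_start − ψ) mod 360° = 271.4130° = 4.737051 rad, β = (θ_goal − ψ) mod 360° = 58.1130° = 1.014264 rad.
Common terms: sin α = -0.999696, cos α = 0.024660, sin β = 0.849092, cos β = 0.528245, cos(α−β) = -0.835807, d² = 128.076623. Work in radians in the unit-radius frame; every candidate has L = ρ·(t + p + q).
LSL: p² = 2 + d² − 2cos(α−β) + 2d(sin α − sin β) = 89.902424; p = √p² = 9.481689; φ = atan2(cos β − cos α, d + sin α − sin β) = 0.053136 rad; t = (φ − α) mod 2π = 1.599270 rad, q = (β − φ) mod 2π = 0.961128 rad → L = 5.38·(1.599270 + 9.481689 + 0.961128) = 5.38·12.042087 = 64.786427 m
RSR: p² = 2 + d² − 2cos(α−β) + 2d(sin β − sin α) = 173.594051; p = √p² = 13.175510; φ = atan2(cos α − cos β, d − sin α + sin β) = -0.038231 rad; t = (α − φ) mod 2π = 4.775282 rad, q = (φ − β) mod 2π = 5.230691 rad → L = 5.38·(4.775282 + 13.175510 + 5.230691) = 5.38·23.181482 = 124.716374 m
LSR: p² = d² − 2 + 2cos(α−β) + 2d(sin α + sin β) = 120.996211; p = √p² = 10.999828; φ = atan2(−cos α − cos β, d + sin α + sin β) − atan2(−2, p) = 0.130382 rad; t = (φ − α) mod 2π = 1.676516 rad, q = (φ − β) mod 2π = 5.399303 rad → L = 5.38·(1.676516 + 10.999828 + 5.399303) = 5.38·18.075647 = 97.246982 m
RSL: p² = d² − 2 + 2cos(α−β) − 2d(sin α + sin β) = 127.813806; p = √p² = 11.305477; φ = atan2(cos α + cos β, d − sin α − sin β) − atan2(2, p) = -0.126917 rad; t = (α − φ) mod 2π = 4.863968 rad, q = (β − φ) mod 2π = 1.141181 rad → L = 5.38·(4.863968 + 11.305477 + 1.141181) = 5.38·17.310626 = 93.131169 m
RLR: c = (6 − d² + 2cos(α−β) + 2d(sin α − sin β))/8 = -20.699256, |c| > 1 → infeasible
LRL: c = (6 − d² + 2cos(α−β) − 2d(sin α − sin β))/8 = -10.237803, |c| > 1 → infeasible
Shortest: LSL with L = 64.786427 m ≈ 64.7864 m

64.7864 m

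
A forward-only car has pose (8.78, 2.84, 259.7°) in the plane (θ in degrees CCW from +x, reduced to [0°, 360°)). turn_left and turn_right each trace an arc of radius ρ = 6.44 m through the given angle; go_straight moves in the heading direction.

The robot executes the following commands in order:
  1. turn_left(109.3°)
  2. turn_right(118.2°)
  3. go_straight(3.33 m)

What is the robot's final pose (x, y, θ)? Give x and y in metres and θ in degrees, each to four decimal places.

set_pose: (x, y, θ) = (8.7800, 2.8400, 259.7000°), ρ = 6.44
turn_left(109.3°): centre at ρ to the left, rotate +109.3° → (16.1237, -4.6722, 369.0000° ≡ 9.0000°)
turn_right(118.2°): centre at ρ to the right, rotate −118.2° → (23.2129, -13.1508, -109.2000° ≡ 250.8000°)
go_straight(3.33): x += 3.33·cos θ, y += 3.33·sin θ → (22.1178, -16.2956, 250.8000°)

(22.1178, -16.2956, 250.8000°)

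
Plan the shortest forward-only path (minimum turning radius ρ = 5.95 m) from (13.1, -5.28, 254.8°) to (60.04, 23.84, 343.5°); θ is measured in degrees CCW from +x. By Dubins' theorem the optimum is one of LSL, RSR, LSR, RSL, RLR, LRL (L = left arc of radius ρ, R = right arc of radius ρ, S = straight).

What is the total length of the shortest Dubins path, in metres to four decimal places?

Let ψ = atan2(Δy, Δx) = atan2(29.12, 46.94) = 31.8141° be the start→goal bearing.
Normalize: d = |goal − start| / ρ = 55.238917/5.95 = 9.283852, α = (θ_start − ψ) mod 360° = 222.9859° = 3.891839 rad, β = (θ_goal − ψ) mod 360° = 311.6859° = 5.439946 rad.
Common terms: sin α = -0.681819, cos α = -0.731521, sin β = -0.746802, cos β = 0.665047, cos(α−β) = 0.022687, d² = 86.189902. Work in radians in the unit-radius frame; every candidate has L = ρ·(t + p + q).
LSL: p² = 2 + d² − 2cos(α−β) + 2d(sin α − sin β) = 89.351111; p = √p² = 9.452572; φ = atan2(cos β − cos α, d + sin α − sin β) = 0.148288 rad; t = (φ − α) mod 2π = 2.539634 rad, q = (β − φ) mod 2π = 5.291658 rad → L = 5.95·(2.539634 + 9.452572 + 5.291658) = 5.95·17.283864 = 102.838991 m
RSR: p² = 2 + d² − 2cos(α−β) + 2d(sin β − sin α) = 86.937944; p = √p² = 9.324052; φ = atan2(cos α − cos β, d − sin α + sin β) = -0.150347 rad; t = (α − φ) mod 2π = 4.042186 rad, q = (φ − β) mod 2π = 0.692893 rad → L = 5.95·(4.042186 + 9.324052 + 0.692893) = 5.95·14.059130 = 83.651824 m
LSR: p² = d² − 2 + 2cos(α−β) + 2d(sin α + sin β) = 57.709079; p = √p² = 7.596649; φ = atan2(−cos α − cos β, d + sin α + sin β) − atan2(−2, p) = 0.265894 rad; t = (φ − α) mod 2π = 2.657241 rad, q = (φ − β) mod 2π = 1.109134 rad → L = 5.95·(2.657241 + 7.596649 + 1.109134) = 5.95·11.363025 = 67.609997 m
RSL: p² = d² − 2 + 2cos(α−β) − 2d(sin α + sin β) = 110.761474; p = √p² = 10.524328; φ = atan2(cos α + cos β, d − sin α − sin β) − atan2(2, p) = -0.194002 rad; t = (α − φ) mod 2π = 4.085840 rad, q = (β − φ) mod 2π = 5.633947 rad → L = 5.95·(4.085840 + 10.524328 + 5.633947) = 5.95·20.244116 = 120.452487 m
RLR: c = (6 − d² + 2cos(α−β) + 2d(sin α − sin β))/8 = -9.867243, |c| > 1 → infeasible
LRL: c = (6 − d² + 2cos(α−β) − 2d(sin α − sin β))/8 = -10.168889, |c| > 1 → infeasible
Shortest: LSR with L = 67.609997 m ≈ 67.6100 m

67.6100 m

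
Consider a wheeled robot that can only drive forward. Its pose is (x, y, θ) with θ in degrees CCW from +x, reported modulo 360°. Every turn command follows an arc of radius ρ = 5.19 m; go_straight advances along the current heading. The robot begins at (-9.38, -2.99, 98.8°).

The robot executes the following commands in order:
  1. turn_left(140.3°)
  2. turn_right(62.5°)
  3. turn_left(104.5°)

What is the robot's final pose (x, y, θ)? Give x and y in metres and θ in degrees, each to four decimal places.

set_pose: (x, y, θ) = (-9.3800, -2.9900, 98.8000°), ρ = 5.19
turn_left(140.3°): centre at ρ to the left, rotate +140.3° → (-18.9623, -1.1187, 239.1000°)
turn_right(62.5°): centre at ρ to the right, rotate −62.5° → (-23.7234, -3.6343, 176.6000°)
turn_left(104.5°): centre at ρ to the left, rotate +104.5° → (-29.1241, -9.8144, 281.1000°)

(-29.1241, -9.8144, 281.1000°)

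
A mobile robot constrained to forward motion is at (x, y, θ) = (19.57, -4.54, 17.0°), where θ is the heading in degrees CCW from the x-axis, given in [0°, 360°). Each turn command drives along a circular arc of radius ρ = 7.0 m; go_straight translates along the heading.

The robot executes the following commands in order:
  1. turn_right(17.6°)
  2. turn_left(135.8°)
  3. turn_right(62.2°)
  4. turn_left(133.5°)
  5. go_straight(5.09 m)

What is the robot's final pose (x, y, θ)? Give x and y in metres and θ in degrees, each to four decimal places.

(10.5612, 20.7857, 206.5000°)

set_pose: (x, y, θ) = (19.5700, -4.5400, 17.0000°), ρ = 7.0
turn_right(17.6°): centre at ρ to the right, rotate −17.6° → (21.6899, -4.2345, -0.6000° ≡ 359.4000°)
turn_left(135.8°): centre at ρ to the left, rotate +135.8° → (26.6956, 7.7321, 495.2000° ≡ 135.2000°)
turn_right(62.2°): centre at ρ to the right, rotate −62.2° → (24.9340, 14.7457, 73.0000°)
turn_left(133.5°): centre at ρ to the left, rotate +133.5° → (15.1164, 23.0568, 206.5000°)
go_straight(5.09): x += 5.09·cos θ, y += 5.09·sin θ → (10.5612, 20.7857, 206.5000°)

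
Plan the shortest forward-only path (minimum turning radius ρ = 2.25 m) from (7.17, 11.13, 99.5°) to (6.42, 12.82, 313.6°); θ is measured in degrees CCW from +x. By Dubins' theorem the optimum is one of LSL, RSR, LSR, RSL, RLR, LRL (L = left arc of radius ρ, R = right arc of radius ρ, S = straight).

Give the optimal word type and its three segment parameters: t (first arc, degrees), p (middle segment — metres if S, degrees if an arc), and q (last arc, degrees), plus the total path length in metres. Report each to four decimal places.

RLR: t = 65.8287°, p = 298.4587°, q = 18.5299°, L = 15.0332 m

Let ψ = atan2(Δy, Δx) = atan2(1.69, -0.75) = 113.9310° be the start→goal bearing.
Normalize: d = |goal − start| / ρ = 1.848946/2.25 = 0.821754, α = (θ_start − ψ) mod 360° = 345.5690° = 6.031316 rad, β = (θ_goal − ψ) mod 360° = 199.6690° = 3.484881 rad.
Common terms: sin α = -0.249214, cos α = 0.968448, sin β = -0.336585, cos β = -0.941653, cos(α−β) = -0.828060, d² = 0.675279. Work in radians in the unit-radius frame; every candidate has L = ρ·(t + p + q).
LSL: p² = 2 + d² − 2cos(α−β) + 2d(sin α − sin β) = 4.474995; p = √p² = 2.115418; φ = atan2(cos β − cos α, d + sin α − sin β) = -1.126568 rad; t = (φ − α) mod 2π = 5.408486 rad, q = (β − φ) mod 2π = 4.611449 rad → L = 2.25·(5.408486 + 2.115418 + 4.611449) = 2.25·12.135354 = 27.304546 m
RSR: p² = 2 + d² − 2cos(α−β) + 2d(sin β − sin α) = 4.187805; p = √p² = 2.046413; φ = atan2(cos α − cos β, d − sin α + sin β) = 1.203746 rad; t = (α − φ) mod 2π = 4.827570 rad, q = (φ − β) mod 2π = 4.002051 rad → L = 2.25·(4.827570 + 2.046413 + 4.002051) = 2.25·10.876033 = 24.471075 m
LSR: p² = d² − 2 + 2cos(α−β) + 2d(sin α + sin β) = -3.943608 < 0 → infeasible
RSL: p² = d² − 2 + 2cos(α−β) − 2d(sin α + sin β) = -2.018076 < 0 → infeasible
RLR: c = (6 − d² + 2cos(α−β) + 2d(sin α − sin β))/8 = 0.476524; p = 2π − arccos c = 5.209086 rad; φ = atan2(cos α − cos β, d − sin α + sin β) = 1.203746 rad; t = (α − φ + p/2) mod 2π = 1.148928 rad, q = (α − β − t + p) mod 2π = 0.323409 rad → L = 2.25·(1.148928 + 5.209086 + 0.323409) = 2.25·6.681422 = 15.033200 m
LRL: c = (6 − d² + 2cos(α−β) − 2d(sin α − sin β))/8 = 0.440626; p = 2π − arccos c = 5.168685 rad; φ = atan2(cos β − cos α, d + sin α − sin β) = -1.126568 rad; t = (φ − α + p/2) mod 2π = 1.709643 rad, q = (β − α − t + p) mod 2π = 0.912606 rad → L = 2.25·(1.709643 + 5.168685 + 0.912606) = 2.25·7.790934 = 17.529601 m
Shortest: RLR with L = 15.033200 m ≈ 15.0332 m
Convert RLR to answer units (arcs ×180/π): t = 1.148928·180/π = 65.8287°, p = 5.209086·180/π = 298.4587°, q = 0.323409·180/π = 18.5299°, L = 15.0332 m.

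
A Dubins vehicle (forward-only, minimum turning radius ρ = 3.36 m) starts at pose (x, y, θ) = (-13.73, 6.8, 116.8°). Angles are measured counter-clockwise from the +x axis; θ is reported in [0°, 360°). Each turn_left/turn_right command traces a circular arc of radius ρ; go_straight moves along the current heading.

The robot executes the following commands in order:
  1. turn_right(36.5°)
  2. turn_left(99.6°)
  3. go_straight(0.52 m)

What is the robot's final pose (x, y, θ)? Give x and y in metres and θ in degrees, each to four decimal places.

set_pose: (x, y, θ) = (-13.7300, 6.8000, 116.8000°), ρ = 3.36
turn_right(36.5°): centre at ρ to the right, rotate −36.5° → (-14.0429, 8.8811, 80.3000°)
turn_left(99.6°): centre at ρ to the left, rotate +99.6° → (-17.3490, 12.8072, 179.9000°)
go_straight(0.52): x += 0.52·cos θ, y += 0.52·sin θ → (-17.8690, 12.8081, 179.9000°)

(-17.8690, 12.8081, 179.9000°)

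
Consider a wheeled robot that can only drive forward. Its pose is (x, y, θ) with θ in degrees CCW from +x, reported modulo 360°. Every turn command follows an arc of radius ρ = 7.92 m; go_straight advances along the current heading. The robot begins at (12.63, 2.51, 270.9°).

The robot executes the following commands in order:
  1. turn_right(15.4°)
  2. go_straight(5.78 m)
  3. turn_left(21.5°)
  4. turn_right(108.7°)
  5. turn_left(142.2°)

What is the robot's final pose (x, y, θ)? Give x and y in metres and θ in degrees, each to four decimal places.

(-6.3573, -29.7612, 310.5000°)

set_pose: (x, y, θ) = (12.6300, 2.5100, 270.9000°), ρ = 7.92
turn_right(15.4°): centre at ρ to the right, rotate −15.4° → (12.3787, 0.4026, 255.5000°)
go_straight(5.78): x += 5.78·cos θ, y += 5.78·sin θ → (10.9315, -5.1933, 255.5000°)
turn_left(21.5°): centre at ρ to the left, rotate +21.5° → (10.7383, -8.1415, 277.0000°)
turn_right(108.7°): centre at ρ to the right, rotate −108.7° → (1.2712, -16.8622, 168.3000°)
turn_left(142.2°): centre at ρ to the left, rotate +142.2° → (-6.3573, -29.7612, 310.5000°)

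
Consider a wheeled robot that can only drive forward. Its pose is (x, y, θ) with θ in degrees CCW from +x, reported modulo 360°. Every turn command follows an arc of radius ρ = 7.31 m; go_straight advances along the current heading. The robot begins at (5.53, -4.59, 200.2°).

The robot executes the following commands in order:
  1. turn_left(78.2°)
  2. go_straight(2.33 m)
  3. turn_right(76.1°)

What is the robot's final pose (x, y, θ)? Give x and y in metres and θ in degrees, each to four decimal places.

(-3.2948, -22.6544, 202.3000°)

set_pose: (x, y, θ) = (5.5300, -4.5900, 200.2000°), ρ = 7.31
turn_left(78.2°): centre at ρ to the left, rotate +78.2° → (0.8225, -12.5183, 278.4000°)
go_straight(2.33): x += 2.33·cos θ, y += 2.33·sin θ → (1.1629, -14.8233, 278.4000°)
turn_right(76.1°): centre at ρ to the right, rotate −76.1° → (-3.2948, -22.6544, 202.3000°)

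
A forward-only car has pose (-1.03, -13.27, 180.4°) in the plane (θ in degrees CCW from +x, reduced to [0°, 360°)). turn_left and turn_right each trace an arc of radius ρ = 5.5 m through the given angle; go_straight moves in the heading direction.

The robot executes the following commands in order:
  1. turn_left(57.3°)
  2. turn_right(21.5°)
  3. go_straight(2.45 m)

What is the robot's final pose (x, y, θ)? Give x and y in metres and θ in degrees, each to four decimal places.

set_pose: (x, y, θ) = (-1.0300, -13.2700, 180.4000°), ρ = 5.5
turn_left(57.3°): centre at ρ to the left, rotate +57.3° → (-5.6405, -15.8309, 237.7000°)
turn_right(21.5°): centre at ρ to the right, rotate −21.5° → (-7.0412, -17.3303, 216.2000°)
go_straight(2.45): x += 2.45·cos θ, y += 2.45·sin θ → (-9.0182, -18.7773, 216.2000°)

(-9.0182, -18.7773, 216.2000°)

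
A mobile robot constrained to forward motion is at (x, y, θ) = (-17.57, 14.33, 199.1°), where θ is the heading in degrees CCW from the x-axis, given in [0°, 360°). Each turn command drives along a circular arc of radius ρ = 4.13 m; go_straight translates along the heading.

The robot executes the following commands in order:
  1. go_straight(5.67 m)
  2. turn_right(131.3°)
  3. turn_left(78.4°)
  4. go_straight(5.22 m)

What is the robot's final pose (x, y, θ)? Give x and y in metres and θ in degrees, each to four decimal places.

set_pose: (x, y, θ) = (-17.5700, 14.3300, 199.1000°), ρ = 4.13
go_straight(5.67): x += 5.67·cos θ, y += 5.67·sin θ → (-22.9279, 12.4747, 199.1000°)
turn_right(131.3°): centre at ρ to the right, rotate −131.3° → (-28.1031, 17.9378, 67.8000°)
turn_left(78.4°): centre at ρ to the left, rotate +78.4° → (-29.6295, 22.9302, 146.2000°)
go_straight(5.22): x += 5.22·cos θ, y += 5.22·sin θ → (-33.9672, 25.8341, 146.2000°)

(-33.9672, 25.8341, 146.2000°)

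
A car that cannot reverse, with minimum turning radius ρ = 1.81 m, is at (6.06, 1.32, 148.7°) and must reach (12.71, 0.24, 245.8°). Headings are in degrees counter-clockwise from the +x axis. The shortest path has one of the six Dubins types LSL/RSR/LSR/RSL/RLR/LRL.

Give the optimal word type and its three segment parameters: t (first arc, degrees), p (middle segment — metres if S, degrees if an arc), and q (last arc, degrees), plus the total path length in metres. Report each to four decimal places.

RSR: t = 173.6071°, p = 4.4749 m, q = 89.2929°, L = 12.7801 m

Let ψ = atan2(Δy, Δx) = atan2(-1.08, 6.65) = -9.2246° be the start→goal bearing.
Normalize: d = |goal − start| / ρ = 6.737128/1.81 = 3.722170, α = (θ_start − ψ) mod 360° = 157.9246° = 2.756305 rad, β = (θ_goal − ψ) mod 360° = 255.0246° = 4.451020 rad.
Common terms: sin α = 0.375826, cos α = -0.926690, sin β = -0.966037, cos β = -0.258404, cos(α−β) = -0.123601, d² = 13.854553. Work in radians in the unit-radius frame; every candidate has L = ρ·(t + p + q).
LSL: p² = 2 + d² − 2cos(α−β) + 2d(sin α − sin β) = 26.091040; p = √p² = 5.107939; φ = atan2(cos β − cos α, d + sin α − sin β) = 0.131209 rad; t = (φ − α) mod 2π = 3.658089 rad, q = (β − φ) mod 2π = 4.319811 rad → L = 1.81·(3.658089 + 5.107939 + 4.319811) = 1.81·13.085839 = 23.685368 m
RSR: p² = 2 + d² − 2cos(α−β) + 2d(sin β − sin α) = 6.112471; p = √p² = 2.472341; φ = atan2(cos α − cos β, d − sin α + sin β) = -0.273710 rad; t = (α − φ) mod 2π = 3.030015 rad, q = (φ − β) mod 2π = 1.558456 rad → L = 1.81·(3.030015 + 2.472341 + 1.558456) = 1.81·7.060812 = 12.780070 m
LSR: p² = d² − 2 + 2cos(α−β) + 2d(sin α + sin β) = 7.213616; p = √p² = 2.685818; φ = atan2(−cos α − cos β, d + sin α + sin β) − atan2(−2, p) = 1.001807 rad; t = (φ − α) mod 2π = 4.528687 rad, q = (φ − β) mod 2π = 2.833973 rad → L = 1.81·(4.528687 + 2.685818 + 2.833973) = 1.81·10.048477 = 18.187744 m
RSL: p² = d² − 2 + 2cos(α−β) − 2d(sin α + sin β) = 16.001084; p = √p² = 4.000135; φ = atan2(cos α + cos β, d − sin α − sin β) − atan2(2, p) = -0.731825 rad; t = (α − φ) mod 2π = 3.488130 rad, q = (β − φ) mod 2π = 5.182845 rad → L = 1.81·(3.488130 + 4.000135 + 5.182845) = 1.81·12.671111 = 22.934711 m
RLR: c = (6 − d² + 2cos(α−β) + 2d(sin α − sin β))/8 = 0.235941; p = 2π − arccos c = 4.950576 rad; φ = atan2(cos α − cos β, d − sin α + sin β) = -0.273710 rad; t = (α − φ + p/2) mod 2π = 5.505303 rad, q = (α − β − t + p) mod 2π = 4.033744 rad → L = 1.81·(5.505303 + 4.950576 + 4.033744) = 1.81·14.489622 = 26.226216 m
LRL: c = (6 − d² + 2cos(α−β) − 2d(sin α − sin β))/8 = -2.261380, |c| > 1 → infeasible
Shortest: RSR with L = 12.780070 m ≈ 12.7801 m
Convert RSR to answer units (arcs ×180/π): t = 3.030015·180/π = 173.6071°, p = ρ·p = 1.81·2.472341 = 4.4749 m, q = 1.558456·180/π = 89.2929°, L = 12.7801 m.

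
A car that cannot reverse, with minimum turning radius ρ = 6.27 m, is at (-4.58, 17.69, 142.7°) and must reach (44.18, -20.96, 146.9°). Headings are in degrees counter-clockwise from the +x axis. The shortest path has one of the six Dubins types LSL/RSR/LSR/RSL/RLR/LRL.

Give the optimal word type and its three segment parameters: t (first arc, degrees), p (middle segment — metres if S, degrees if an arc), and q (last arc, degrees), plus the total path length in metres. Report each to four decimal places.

Let ψ = atan2(Δy, Δx) = atan2(-38.65, 48.76) = -38.4024° be the start→goal bearing.
Normalize: d = |goal − start| / ρ = 62.220255/6.27 = 9.923486, α = (θ_start − ψ) mod 360° = 181.1024° = 3.160833 rad, β = (θ_goal − ψ) mod 360° = 185.3024° = 3.234137 rad.
Common terms: sin α = -0.019239, cos α = -0.999815, sin β = -0.092412, cos β = -0.995721, cos(α−β) = 0.997314, d² = 98.475567. Work in radians in the unit-radius frame; every candidate has L = ρ·(t + p + q).
LSL: p² = 2 + d² − 2cos(α−β) + 2d(sin α − sin β) = 99.933200; p = √p² = 9.996659; φ = atan2(cos β − cos α, d + sin α − sin β) = 0.000410 rad; t = (φ − α) mod 2π = 3.122762 rad, q = (β − φ) mod 2π = 3.233727 rad → L = 6.27·(3.122762 + 9.996659 + 3.233727) = 6.27·16.353149 = 102.534241 m
RSR: p² = 2 + d² − 2cos(α−β) + 2d(sin β − sin α) = 97.028676; p = √p² = 9.850313; φ = atan2(cos α − cos β, d − sin α + sin β) = -0.000416 rad; t = (α − φ) mod 2π = 3.161248 rad, q = (φ − β) mod 2π = 3.048633 rad → L = 6.27·(3.161248 + 9.850313 + 3.048633) = 6.27·16.060195 = 100.697422 m
LSR: p² = d² − 2 + 2cos(α−β) + 2d(sin α + sin β) = 96.254262; p = √p² = 9.810926; φ = atan2(−cos α − cos β, d + sin α + sin β) − atan2(−2, p) = 0.401743 rad; t = (φ − α) mod 2π = 3.524095 rad, q = (φ − β) mod 2π = 3.450791 rad → L = 6.27·(3.524095 + 9.810926 + 3.450791) = 6.27·16.785812 = 105.247044 m
RSL: p² = d² − 2 + 2cos(α−β) − 2d(sin α + sin β) = 100.686129; p = √p² = 10.034248; φ = atan2(cos α + cos β, d − sin α − sin β) − atan2(2, p) = -0.393033 rad; t = (α − φ) mod 2π = 3.553866 rad, q = (β − φ) mod 2π = 3.627170 rad → L = 6.27·(3.553866 + 10.034248 + 3.627170) = 6.27·17.215284 = 107.939831 m
RLR: c = (6 − d² + 2cos(α−β) + 2d(sin α − sin β))/8 = -11.128584, |c| > 1 → infeasible
LRL: c = (6 − d² + 2cos(α−β) − 2d(sin α − sin β))/8 = -11.491650, |c| > 1 → infeasible
Shortest: RSR with L = 100.697422 m ≈ 100.6974 m
Convert RSR to answer units (arcs ×180/π): t = 3.161248·180/π = 181.1262°, p = ρ·p = 6.27·9.850313 = 61.7615 m, q = 3.048633·180/π = 174.6738°, L = 100.6974 m.

RSR: t = 181.1262°, p = 61.7615 m, q = 174.6738°, L = 100.6974 m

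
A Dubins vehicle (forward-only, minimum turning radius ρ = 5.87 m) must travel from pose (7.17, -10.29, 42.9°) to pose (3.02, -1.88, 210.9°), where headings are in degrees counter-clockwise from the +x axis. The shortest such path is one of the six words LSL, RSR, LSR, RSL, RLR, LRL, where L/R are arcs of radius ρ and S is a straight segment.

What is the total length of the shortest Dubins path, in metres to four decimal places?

Let ψ = atan2(Δy, Δx) = atan2(8.41, -4.15) = 116.2645° be the start→goal bearing.
Normalize: d = |goal − start| / ρ = 9.378198/5.87 = 1.597649, α = (θ_start − ψ) mod 360° = 286.6355° = 5.002733 rad, β = (θ_goal − ψ) mod 360° = 94.6355° = 1.651701 rad.
Common terms: sin α = -0.958145, cos α = 0.286282, sin β = 0.996729, cos β = -0.080816, cos(α−β) = -0.978148, d² = 2.552482. Work in radians in the unit-radius frame; every candidate has L = ρ·(t + p + q).
LSL: p² = 2 + d² − 2cos(α−β) + 2d(sin α − sin β) = 0.262371; p = √p² = 0.512222; φ = atan2(cos β − cos α, d + sin α − sin β) = -2.342565 rad; t = (φ − α) mod 2π = 5.221072 rad, q = (β − φ) mod 2π = 3.994266 rad → L = 5.87·(5.221072 + 0.512222 + 3.994266) = 5.87·9.727561 = 57.100780 m
RSR: p² = 2 + d² − 2cos(α−β) + 2d(sin β − sin α) = 12.755182; p = √p² = 3.571440; φ = atan2(cos α − cos β, d − sin α + sin β) = 0.102969 rad; t = (α − φ) mod 2π = 4.899764 rad, q = (φ − β) mod 2π = 4.734453 rad → L = 5.87·(4.899764 + 3.571440 + 4.734453) = 5.87·13.205657 = 77.517208 m
LSR: p² = d² − 2 + 2cos(α−β) + 2d(sin α + sin β) = -1.280528 < 0 → infeasible
RSL: p² = d² − 2 + 2cos(α−β) − 2d(sin α + sin β) = -1.527100 < 0 → infeasible
RLR: c = (6 − d² + 2cos(α−β) + 2d(sin α − sin β))/8 = -0.594398; p = 2π − arccos c = 4.075872 rad; φ = atan2(cos α − cos β, d − sin α + sin β) = 0.102969 rad; t = (α − φ + p/2) mod 2π = 0.654515 rad, q = (α − β − t + p) mod 2π = 0.489204 rad → L = 5.87·(0.654515 + 4.075872 + 0.489204) = 5.87·5.219592 = 30.639004 m
LRL: c = (6 − d² + 2cos(α−β) − 2d(sin α − sin β))/8 = 0.967204; p = 2π − arccos c = 6.026369 rad; φ = atan2(cos β − cos α, d + sin α − sin β) = -2.342565 rad; t = (φ − α + p/2) mod 2π = 1.951072 rad, q = (β − α − t + p) mod 2π = 0.724265 rad → L = 5.87·(1.951072 + 6.026369 + 0.724265) = 5.87·8.701706 = 51.079014 m
Shortest: RLR with L = 30.639004 m ≈ 30.6390 m

30.6390 m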